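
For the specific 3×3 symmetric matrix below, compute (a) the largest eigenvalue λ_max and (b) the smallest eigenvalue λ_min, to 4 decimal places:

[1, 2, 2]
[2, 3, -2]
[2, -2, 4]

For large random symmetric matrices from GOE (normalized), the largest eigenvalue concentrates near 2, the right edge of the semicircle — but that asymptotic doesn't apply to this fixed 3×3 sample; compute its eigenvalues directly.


Since M is real symmetric, all three eigenvalues are real; they are the roots of det(λI − M) = λ³ − (tr M) λ² + s λ − det M, where s is the sum of the principal 2×2 minors.
tr M = 1 + 3 + 4 = 8.
s = (1·3 − 2²) + (1·4 − 2²) + (3·4 − (-2)²) = -1 + 0 + 8 = 7.
det M (expand along row 1) = 1·8 − 2·12 + 2·(-10) = -36.
Characteristic polynomial: λ³ − 8λ² + 7λ + 36 = 0.
Substitute λ = y + (tr M)/3 = y + 2.666667 to remove the quadratic term: y³ + p·y + q = 0 with p = s − (tr M)²/3 = -14.333333 and q = −2(tr M)³/27 + (tr M)·s/3 − det M = 16.740741.
Three real roots ⇒ use the trigonometric (Viète) form: r = 2√(−p/3) = 4.371626, φ = arccos(3q/(p·r)) = arccos(-0.801504) = 2.500603 rad.
y_k = r·cos(φ/3 − 2πk/3) for k = 0, 1, 2 gives y = 2.938885, 1.333333, -4.272218.
λ_k = y_k + 2.666667 gives λ = 5.6056, 4.0000, -1.6056 (check: the sum is 8.0000 = tr M).

Hence λ_max = 5.6056 and λ_min = -1.6056.


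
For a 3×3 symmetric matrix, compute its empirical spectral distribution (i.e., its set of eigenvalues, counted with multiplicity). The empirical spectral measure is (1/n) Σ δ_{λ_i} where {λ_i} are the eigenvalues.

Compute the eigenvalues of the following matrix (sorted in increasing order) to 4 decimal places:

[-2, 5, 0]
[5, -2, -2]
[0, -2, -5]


Since M is real symmetric, all three eigenvalues are real; they are the roots of det(λI − M) = λ³ − (tr M) λ² + s λ − det M, where s is the sum of the principal 2×2 minors.
tr M = -2 + (-2) + (-5) = -9.
s = ((-2)·(-2) − 5²) + ((-2)·(-5) − 0²) + ((-2)·(-5) − (-2)²) = -21 + 10 + 6 = -5.
det M (expand along row 1) = (-2)·6 − 5·(-25) + 0·(-10) = 113.
Characteristic polynomial: λ³ + 9λ² − 5λ − 113 = 0.
Substitute λ = y + (tr M)/3 = y − 3.000000 to remove the quadratic term: y³ + p·y + q = 0 with p = s − (tr M)²/3 = -32.000000 and q = −2(tr M)³/27 + (tr M)·s/3 − det M = -44.000000.
Three real roots ⇒ use the trigonometric (Viète) form: r = 2√(−p/3) = 6.531973, φ = arccos(3q/(p·r)) = arccos(0.631509) = 0.887298 rad.
y_k = r·cos(φ/3 − 2πk/3) for k = 0, 1, 2 gives y = 6.248349, -1.475355, -4.772993.
λ_k = y_k − 3.000000 gives λ = 3.2483, -4.4754, -7.7730 (check: the sum is -9.0000 = tr M).

Eigenvalues sorted in increasing order: [-7.7730, -4.4754, 3.2483].


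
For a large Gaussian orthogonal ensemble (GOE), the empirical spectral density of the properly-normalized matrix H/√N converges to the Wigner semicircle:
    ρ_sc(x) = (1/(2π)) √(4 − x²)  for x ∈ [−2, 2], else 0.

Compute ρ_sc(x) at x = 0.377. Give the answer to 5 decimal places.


ρ_sc(x) = (1/(2π)) √(4 − x²). With x = 0.377:
  4 − x² = 4 − (0.377)² = 4 − 0.142129 = 3.857871.
  √(4 − x²) = 1.964146.
  1/(2π) = 0.159155.
  ρ_sc(0.377) = 0.159155 · 1.964146 = 0.312604.

Rounded to 5 decimal places: ρ_sc(0.377) ≈ 0.31260.


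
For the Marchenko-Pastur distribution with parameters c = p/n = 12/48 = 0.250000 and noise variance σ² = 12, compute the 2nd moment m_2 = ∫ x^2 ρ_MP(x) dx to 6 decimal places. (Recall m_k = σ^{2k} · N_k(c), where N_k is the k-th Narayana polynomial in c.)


E[X²] = σ⁴ (1 + c) (second MP moment). With σ² = 12 (so σ⁴ = 144) and c = 12/48 = 0.250000: E[X²] = 144 · (1 + 0.250000) = 144 · 1.250000.

So E[X^2] = 180.000000.


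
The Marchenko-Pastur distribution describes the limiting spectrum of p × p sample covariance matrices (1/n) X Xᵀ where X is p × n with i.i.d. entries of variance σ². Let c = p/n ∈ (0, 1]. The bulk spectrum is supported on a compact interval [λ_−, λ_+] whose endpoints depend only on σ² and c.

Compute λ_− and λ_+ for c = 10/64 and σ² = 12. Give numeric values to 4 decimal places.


c = 10/64 = 0.156250; √c = 0.395285.
λ_− = σ² (1 − √c)² = 12 · (1 − 0.395285)² = 12 · (0.604715)² = 4.388167.
λ_+ = σ² (1 + √c)² = 12 · (1 + 0.395285)² = 12 · (1.395285)² = 23.361833.

Rounded to 4 decimal places: λ_− ≈ 4.3882, λ_+ ≈ 23.3618.


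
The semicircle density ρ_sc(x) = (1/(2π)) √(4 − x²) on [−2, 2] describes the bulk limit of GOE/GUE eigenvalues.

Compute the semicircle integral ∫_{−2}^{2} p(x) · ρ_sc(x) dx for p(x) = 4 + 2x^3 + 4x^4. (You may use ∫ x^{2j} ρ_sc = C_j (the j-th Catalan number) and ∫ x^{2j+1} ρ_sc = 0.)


Write p(x) = Σ a_i x^i, split into monomials and integrate each against ρ_sc separately.
Using ∫ x^{2j} ρ_sc = C_j = (1/(j+1)) C(2j, j) (Catalan numbers) and ∫ x^{2j+1} ρ_sc = 0 (odd monomials vanish by symmetry):
  i = 0 (even): a_0 · C_{0} = 4 · 1 = 4
  i = 3 (odd): ∫ x^3 ρ_sc = 0 (vanishes)
  i = 4 (even): a_4 · C_{2} = 4 · 2 = 8

Summing the contributions: ∫_{−2}^{2} p(x) ρ_sc(x) dx = 4 + 8 = 12.


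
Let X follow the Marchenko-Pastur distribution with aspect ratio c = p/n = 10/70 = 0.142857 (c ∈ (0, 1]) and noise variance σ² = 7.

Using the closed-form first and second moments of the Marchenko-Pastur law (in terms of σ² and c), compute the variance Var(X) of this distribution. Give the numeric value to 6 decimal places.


Recall the MP moments m_1 = E[X] = σ² and m_2 = E[X²] = σ⁴ (1 + c).
m_1 = E[X] = σ² = 7, so m_1² = 49.
m_2 = E[X²] = σ⁴ (1 + c) = 49 · (1 + 0.142857) = 49 · 1.142857 = 56.000000.
(Note m_2 − m_1² simplifies to c · σ⁴ = 0.142857 · 49.)

Var(X) = m_2 − m_1² = 56.000000 − 49 = 7.000000.


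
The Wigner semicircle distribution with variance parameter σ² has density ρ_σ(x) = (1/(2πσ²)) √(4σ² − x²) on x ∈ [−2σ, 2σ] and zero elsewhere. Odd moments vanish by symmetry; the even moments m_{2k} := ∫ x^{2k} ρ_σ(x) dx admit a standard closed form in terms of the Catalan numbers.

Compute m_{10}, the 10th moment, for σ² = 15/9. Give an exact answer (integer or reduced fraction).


By the scaled semicircle moment identity, m_{2k} = σ^{2k} · C_k with k = 5.
C_5 = (1/(k+1)) · C(2k, k) = (1/6) · C(10, 5) = (1/6) · 252 = 42.
σ^{2k} = (σ²)^k = (15/9)^5 = 3125/243.

Therefore m_{10} = σ^{10} · C_5 = (3125/243) · 42 = 43750/81.


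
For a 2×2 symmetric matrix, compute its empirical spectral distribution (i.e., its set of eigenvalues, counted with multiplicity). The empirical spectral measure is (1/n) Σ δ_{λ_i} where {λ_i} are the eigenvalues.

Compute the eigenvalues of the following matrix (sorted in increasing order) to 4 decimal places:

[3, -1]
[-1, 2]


Since M is real symmetric, both eigenvalues are real; they are the roots of det(λI − M) = λ² − (tr M) λ + det M.
tr M = 3 + 2 = 5.
det M = 3·2 − (-1)² = 6 − 1 = 5.
Characteristic polynomial: λ² − 5λ + 5 = 0.
Discriminant Δ = (tr M)² − 4·det M = 25 − 20 = 5; √Δ = 2.236068.
λ = (tr M ± √Δ)/2 = (5 ± 2.236068)/2, giving (tr M − √Δ)/2 = 1.3820 and (tr M + √Δ)/2 = 3.6180.

Eigenvalues sorted in increasing order: [1.3820, 3.6180].


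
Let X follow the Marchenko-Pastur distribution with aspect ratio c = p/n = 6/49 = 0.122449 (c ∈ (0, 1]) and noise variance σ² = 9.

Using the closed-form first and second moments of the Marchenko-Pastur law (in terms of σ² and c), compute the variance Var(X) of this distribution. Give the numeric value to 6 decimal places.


Recall the MP moments m_1 = E[X] = σ² and m_2 = E[X²] = σ⁴ (1 + c).
m_1 = E[X] = σ² = 9, so m_1² = 81.
m_2 = E[X²] = σ⁴ (1 + c) = 81 · (1 + 0.122449) = 81 · 1.122449 = 90.918367.
(Note m_2 − m_1² simplifies to c · σ⁴ = 0.122449 · 81.)

Var(X) = m_2 − m_1² = 90.918367 − 81 = 9.918367.


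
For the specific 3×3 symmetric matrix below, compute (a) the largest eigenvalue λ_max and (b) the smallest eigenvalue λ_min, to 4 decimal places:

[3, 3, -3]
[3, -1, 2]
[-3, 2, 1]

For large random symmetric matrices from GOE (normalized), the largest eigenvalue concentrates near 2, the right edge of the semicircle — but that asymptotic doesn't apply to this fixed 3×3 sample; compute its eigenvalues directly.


Since M is real symmetric, all three eigenvalues are real; they are the roots of det(λI − M) = λ³ − (tr M) λ² + s λ − det M, where s is the sum of the principal 2×2 minors.
tr M = 3 + (-1) + 1 = 3.
s = (3·(-1) − 3²) + (3·1 − (-3)²) + ((-1)·1 − 2²) = -12 + (-6) + (-5) = -23.
det M (expand along row 1) = 3·(-5) − 3·9 + (-3)·3 = -51.
Characteristic polynomial: λ³ − 3λ² − 23λ + 51 = 0.
Substitute λ = y + (tr M)/3 = y + 1.000000 to remove the quadratic term: y³ + p·y + q = 0 with p = s − (tr M)²/3 = -26.000000 and q = −2(tr M)³/27 + (tr M)·s/3 − det M = 26.000000.
Three real roots ⇒ use the trigonometric (Viète) form: r = 2√(−p/3) = 5.887841, φ = arccos(3q/(p·r)) = arccos(-0.509525) = 2.105429 rad.
y_k = r·cos(φ/3 − 2πk/3) for k = 0, 1, 2 gives y = 4.496398, 1.043731, -5.540129.
λ_k = y_k + 1.000000 gives λ = 5.4964, 2.0437, -4.5401 (check: the sum is 3.0000 = tr M).

Hence λ_max = 5.4964 and λ_min = -4.5401.


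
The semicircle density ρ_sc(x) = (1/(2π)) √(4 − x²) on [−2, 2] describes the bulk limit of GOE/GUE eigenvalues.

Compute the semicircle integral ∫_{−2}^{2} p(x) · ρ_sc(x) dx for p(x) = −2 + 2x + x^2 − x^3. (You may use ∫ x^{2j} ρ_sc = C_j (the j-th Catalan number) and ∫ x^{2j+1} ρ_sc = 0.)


Write p(x) = Σ a_i x^i, split into monomials and integrate each against ρ_sc separately.
Using ∫ x^{2j} ρ_sc = C_j = (1/(j+1)) C(2j, j) (Catalan numbers) and ∫ x^{2j+1} ρ_sc = 0 (odd monomials vanish by symmetry):
  i = 0 (even): a_0 · C_{0} = -2 · 1 = -2
  i = 1 (odd): ∫ x^1 ρ_sc = 0 (vanishes)
  i = 2 (even): a_2 · C_{1} = 1 · 1 = 1
  i = 3 (odd): ∫ x^3 ρ_sc = 0 (vanishes)

Summing the contributions: ∫_{−2}^{2} p(x) ρ_sc(x) dx = (-2) + 1 = -1.


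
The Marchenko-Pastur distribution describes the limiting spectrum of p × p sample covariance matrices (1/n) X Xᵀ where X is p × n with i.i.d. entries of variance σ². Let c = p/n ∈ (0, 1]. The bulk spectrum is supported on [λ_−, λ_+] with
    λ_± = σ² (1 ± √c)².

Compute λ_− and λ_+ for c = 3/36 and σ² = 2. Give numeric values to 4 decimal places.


c = 3/36 = 0.083333; √c = 0.288675.
λ_− = σ² (1 − √c)² = 2 · (1 − 0.288675)² = 2 · (0.711325)² = 1.011966.
λ_+ = σ² (1 + √c)² = 2 · (1 + 0.288675)² = 2 · (1.288675)² = 3.321367.

Rounded to 4 decimal places: λ_− ≈ 1.0120, λ_+ ≈ 3.3214.


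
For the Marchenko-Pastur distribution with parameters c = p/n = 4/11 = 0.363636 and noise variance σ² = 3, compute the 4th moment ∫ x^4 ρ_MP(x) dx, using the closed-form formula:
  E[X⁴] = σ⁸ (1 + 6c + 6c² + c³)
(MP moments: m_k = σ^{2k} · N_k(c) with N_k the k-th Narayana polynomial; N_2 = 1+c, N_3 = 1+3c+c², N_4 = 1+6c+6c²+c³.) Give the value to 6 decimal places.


E[X⁴] = σ⁸ (1 + 6c + 6c² + c³) (fourth MP moment). With σ² = 3 (so σ⁸ = 81) and c = 4/11 = 0.363636: E[X⁴] = 81 · (1 + 6·0.363636 + 6·(0.363636)² + (0.363636)³) = 81 · 4.023291.

So E[X^4] = 325.886551.


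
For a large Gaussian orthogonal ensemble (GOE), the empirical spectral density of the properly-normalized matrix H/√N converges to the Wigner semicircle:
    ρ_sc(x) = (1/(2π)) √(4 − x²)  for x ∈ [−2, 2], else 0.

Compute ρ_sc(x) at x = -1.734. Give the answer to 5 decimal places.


ρ_sc(x) = (1/(2π)) √(4 − x²). With x = -1.734:
  4 − x² = 4 − (-1.734)² = 4 − 3.006756 = 0.993244.
  √(4 − x²) = 0.996616.
  1/(2π) = 0.159155.
  ρ_sc(-1.734) = 0.159155 · 0.996616 = 0.158616.

Rounded to 5 decimal places: ρ_sc(-1.734) ≈ 0.15862.


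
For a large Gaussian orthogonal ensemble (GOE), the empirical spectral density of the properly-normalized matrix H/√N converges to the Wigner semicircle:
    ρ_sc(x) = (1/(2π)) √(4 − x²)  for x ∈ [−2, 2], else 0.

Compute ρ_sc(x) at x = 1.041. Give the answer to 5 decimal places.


ρ_sc(x) = (1/(2π)) √(4 − x²). With x = 1.041:
  4 − x² = 4 − (1.041)² = 4 − 1.083681 = 2.916319.
  √(4 − x²) = 1.707723.
  1/(2π) = 0.159155.
  ρ_sc(1.041) = 0.159155 · 1.707723 = 0.271793.

Rounded to 5 decimal places: ρ_sc(1.041) ≈ 0.27179.


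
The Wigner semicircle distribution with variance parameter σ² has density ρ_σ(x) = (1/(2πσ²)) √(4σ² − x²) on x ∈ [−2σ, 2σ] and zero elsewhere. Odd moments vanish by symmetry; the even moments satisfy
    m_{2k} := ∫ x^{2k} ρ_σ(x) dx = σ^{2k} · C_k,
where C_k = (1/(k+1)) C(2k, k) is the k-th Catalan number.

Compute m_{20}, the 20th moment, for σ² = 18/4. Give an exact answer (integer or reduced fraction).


By the scaled semicircle moment identity, m_{2k} = σ^{2k} · C_k with k = 10.
C_10 = (1/(k+1)) · C(2k, k) = (1/11) · C(20, 10) = (1/11) · 184756 = 16796.
σ^{2k} = (σ²)^k = (18/4)^10 = 3486784401/1024.

Therefore m_{20} = σ^{20} · C_10 = (3486784401/1024) · 16796 = 14641007699799/256.


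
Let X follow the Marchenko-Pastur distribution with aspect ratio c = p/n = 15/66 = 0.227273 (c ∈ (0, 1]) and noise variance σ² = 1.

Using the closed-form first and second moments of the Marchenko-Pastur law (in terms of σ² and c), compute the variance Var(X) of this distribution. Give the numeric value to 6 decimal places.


Recall the MP moments m_1 = E[X] = σ² and m_2 = E[X²] = σ⁴ (1 + c).
m_1 = E[X] = σ² = 1, so m_1² = 1.
m_2 = E[X²] = σ⁴ (1 + c) = 1 · (1 + 0.227273) = 1 · 1.227273 = 1.227273.
(Note m_2 − m_1² simplifies to c · σ⁴ = 0.227273 · 1.)

Var(X) = m_2 − m_1² = 1.227273 − 1 = 0.227273.


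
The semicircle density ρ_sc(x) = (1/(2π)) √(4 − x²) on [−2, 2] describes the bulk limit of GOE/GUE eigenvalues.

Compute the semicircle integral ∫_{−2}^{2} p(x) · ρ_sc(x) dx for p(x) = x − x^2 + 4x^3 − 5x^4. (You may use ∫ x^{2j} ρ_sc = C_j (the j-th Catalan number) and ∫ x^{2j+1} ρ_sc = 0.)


Write p(x) = Σ a_i x^i, split into monomials and integrate each against ρ_sc separately.
Using ∫ x^{2j} ρ_sc = C_j = (1/(j+1)) C(2j, j) (Catalan numbers) and ∫ x^{2j+1} ρ_sc = 0 (odd monomials vanish by symmetry):
  i = 1 (odd): ∫ x^1 ρ_sc = 0 (vanishes)
  i = 2 (even): a_2 · C_{1} = -1 · 1 = -1
  i = 3 (odd): ∫ x^3 ρ_sc = 0 (vanishes)
  i = 4 (even): a_4 · C_{2} = -5 · 2 = -10

Summing the contributions: ∫_{−2}^{2} p(x) ρ_sc(x) dx = (-1) + (-10) = -11.


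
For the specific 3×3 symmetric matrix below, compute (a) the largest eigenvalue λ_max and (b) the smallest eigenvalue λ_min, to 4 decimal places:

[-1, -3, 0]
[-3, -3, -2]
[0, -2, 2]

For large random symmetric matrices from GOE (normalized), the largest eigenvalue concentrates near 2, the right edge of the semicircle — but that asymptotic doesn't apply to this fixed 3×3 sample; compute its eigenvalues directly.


Since M is real symmetric, all three eigenvalues are real; they are the roots of det(λI − M) = λ³ − (tr M) λ² + s λ − det M, where s is the sum of the principal 2×2 minors.
tr M = -1 + (-3) + 2 = -2.
s = ((-1)·(-3) − (-3)²) + ((-1)·2 − 0²) + ((-3)·2 − (-2)²) = -6 + (-2) + (-10) = -18.
det M (expand along row 1) = (-1)·(-10) − (-3)·(-6) + 0·6 = -8.
Characteristic polynomial: λ³ + 2λ² − 18λ + 8 = 0.
Substitute λ = y + (tr M)/3 = y − 0.666667 to remove the quadratic term: y³ + p·y + q = 0 with p = s − (tr M)²/3 = -19.333333 and q = −2(tr M)³/27 + (tr M)·s/3 − det M = 20.592593.
Three real roots ⇒ use the trigonometric (Viète) form: r = 2√(−p/3) = 5.077182, φ = arccos(3q/(p·r)) = arccos(-0.629365) = 2.251533 rad.
y_k = r·cos(φ/3 − 2πk/3) for k = 0, 1, 2 gives y = 3.713149, 1.142213, -4.855362.
λ_k = y_k − 0.666667 gives λ = 3.0465, 0.4755, -5.5220 (check: the sum is -2.0000 = tr M).

Hence λ_max = 3.0465 and λ_min = -5.5220.


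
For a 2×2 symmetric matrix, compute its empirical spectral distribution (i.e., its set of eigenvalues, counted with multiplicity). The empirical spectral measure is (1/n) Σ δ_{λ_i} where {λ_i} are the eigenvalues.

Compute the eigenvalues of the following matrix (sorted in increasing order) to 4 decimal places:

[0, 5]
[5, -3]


Since M is real symmetric, both eigenvalues are real; they are the roots of det(λI − M) = λ² − (tr M) λ + det M.
tr M = 0 + (-3) = -3.
det M = 0·(-3) − 5² = 0 − 25 = -25.
Characteristic polynomial: λ² + 3λ − 25 = 0.
Discriminant Δ = (tr M)² − 4·det M = 9 − (-100) = 109; √Δ = 10.440307.
λ = (tr M ± √Δ)/2 = (-3 ± 10.440307)/2, giving (tr M − √Δ)/2 = -6.7202 and (tr M + √Δ)/2 = 3.7202.

Eigenvalues sorted in increasing order: [-6.7202, 3.7202].


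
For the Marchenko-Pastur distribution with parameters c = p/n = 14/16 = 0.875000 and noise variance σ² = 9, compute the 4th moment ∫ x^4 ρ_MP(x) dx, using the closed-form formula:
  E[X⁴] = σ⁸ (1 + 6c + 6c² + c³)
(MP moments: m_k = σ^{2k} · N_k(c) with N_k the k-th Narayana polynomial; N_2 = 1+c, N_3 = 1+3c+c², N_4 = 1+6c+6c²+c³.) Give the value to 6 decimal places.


E[X⁴] = σ⁸ (1 + 6c + 6c² + c³) (fourth MP moment). With σ² = 9 (so σ⁸ = 6561) and c = 14/16 = 0.875000: E[X⁴] = 6561 · (1 + 6·0.875000 + 6·(0.875000)² + (0.875000)³) = 6561 · 11.513672.

So E[X^4] = 75541.201172.


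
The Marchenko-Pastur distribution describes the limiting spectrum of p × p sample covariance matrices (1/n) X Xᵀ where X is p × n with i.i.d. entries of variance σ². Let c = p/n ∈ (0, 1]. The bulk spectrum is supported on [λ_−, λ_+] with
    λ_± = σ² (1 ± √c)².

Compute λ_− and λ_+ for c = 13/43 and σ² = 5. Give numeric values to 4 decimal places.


c = 13/43 = 0.302326; √c = 0.549841.
λ_− = σ² (1 − √c)² = 5 · (1 − 0.549841)² = 5 · (0.450159)² = 1.013214.
λ_+ = σ² (1 + √c)² = 5 · (1 + 0.549841)² = 5 · (1.549841)² = 12.010042.

Rounded to 4 decimal places: λ_− ≈ 1.0132, λ_+ ≈ 12.0100.


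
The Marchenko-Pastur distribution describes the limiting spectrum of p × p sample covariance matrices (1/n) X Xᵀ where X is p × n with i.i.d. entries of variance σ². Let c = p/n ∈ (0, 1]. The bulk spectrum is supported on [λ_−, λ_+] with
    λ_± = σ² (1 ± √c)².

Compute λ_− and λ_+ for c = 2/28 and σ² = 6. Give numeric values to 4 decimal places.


c = 2/28 = 0.071429; √c = 0.267261.
λ_− = σ² (1 − √c)² = 6 · (1 − 0.267261)² = 6 · (0.732739)² = 3.221437.
λ_+ = σ² (1 + √c)² = 6 · (1 + 0.267261)² = 6 · (1.267261)² = 9.635706.

Rounded to 4 decimal places: λ_− ≈ 3.2214, λ_+ ≈ 9.6357.


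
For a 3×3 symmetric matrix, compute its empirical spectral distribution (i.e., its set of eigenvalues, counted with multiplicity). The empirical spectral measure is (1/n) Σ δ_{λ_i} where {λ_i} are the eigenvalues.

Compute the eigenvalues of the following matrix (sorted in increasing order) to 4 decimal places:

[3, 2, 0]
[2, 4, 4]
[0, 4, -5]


Since M is real symmetric, all three eigenvalues are real; they are the roots of det(λI − M) = λ³ − (tr M) λ² + s λ − det M, where s is the sum of the principal 2×2 minors.
tr M = 3 + 4 + (-5) = 2.
s = (3·4 − 2²) + (3·(-5) − 0²) + (4·(-5) − 4²) = 8 + (-15) + (-36) = -43.
det M (expand along row 1) = 3·(-36) − 2·(-10) + 0·8 = -88.
Characteristic polynomial: λ³ − 2λ² − 43λ + 88 = 0.
Substitute λ = y + (tr M)/3 = y + 0.666667 to remove the quadratic term: y³ + p·y + q = 0 with p = s − (tr M)²/3 = -44.333333 and q = −2(tr M)³/27 + (tr M)·s/3 − det M = 58.740741.
Three real roots ⇒ use the trigonometric (Viète) form: r = 2√(−p/3) = 7.688375, φ = arccos(3q/(p·r)) = arccos(-0.517006) = 2.114146 rad.
y_k = r·cos(φ/3 − 2πk/3) for k = 0, 1, 2 gives y = 5.856973, 1.384892, -7.241865.
λ_k = y_k + 0.666667 gives λ = 6.5236, 2.0516, -6.5752 (check: the sum is 2.0000 = tr M).

Eigenvalues sorted in increasing order: [-6.5752, 2.0516, 6.5236].


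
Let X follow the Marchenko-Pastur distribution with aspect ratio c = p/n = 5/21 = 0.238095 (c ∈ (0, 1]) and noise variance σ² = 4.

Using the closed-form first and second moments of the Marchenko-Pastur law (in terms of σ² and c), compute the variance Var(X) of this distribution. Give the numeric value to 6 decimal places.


Recall the MP moments m_1 = E[X] = σ² and m_2 = E[X²] = σ⁴ (1 + c).
m_1 = E[X] = σ² = 4, so m_1² = 16.
m_2 = E[X²] = σ⁴ (1 + c) = 16 · (1 + 0.238095) = 16 · 1.238095 = 19.809524.
(Note m_2 − m_1² simplifies to c · σ⁴ = 0.238095 · 16.)

Var(X) = m_2 − m_1² = 19.809524 − 16 = 3.809524.


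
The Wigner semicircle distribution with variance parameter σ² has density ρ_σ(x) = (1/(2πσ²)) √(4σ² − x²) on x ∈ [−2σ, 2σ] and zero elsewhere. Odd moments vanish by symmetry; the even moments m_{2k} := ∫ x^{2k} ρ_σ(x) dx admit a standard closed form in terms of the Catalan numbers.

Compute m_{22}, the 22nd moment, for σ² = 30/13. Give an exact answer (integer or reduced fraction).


By the scaled semicircle moment identity, m_{2k} = σ^{2k} · C_k with k = 11.
C_11 = (1/(k+1)) · C(2k, k) = (1/12) · C(22, 11) = (1/12) · 705432 = 58786.
σ^{2k} = (σ²)^k = (30/13)^11 = 17714700000000000/1792160394037.

Therefore m_{22} = σ^{22} · C_11 = (17714700000000000/1792160394037) · 58786 = 80105873400000000000/137858491849.


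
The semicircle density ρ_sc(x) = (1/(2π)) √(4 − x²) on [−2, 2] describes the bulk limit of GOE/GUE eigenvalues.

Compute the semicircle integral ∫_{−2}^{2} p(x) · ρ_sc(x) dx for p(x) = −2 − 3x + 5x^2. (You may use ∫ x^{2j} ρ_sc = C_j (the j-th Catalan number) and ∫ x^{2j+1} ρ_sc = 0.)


Write p(x) = Σ a_i x^i, split into monomials and integrate each against ρ_sc separately.
Using ∫ x^{2j} ρ_sc = C_j = (1/(j+1)) C(2j, j) (Catalan numbers) and ∫ x^{2j+1} ρ_sc = 0 (odd monomials vanish by symmetry):
  i = 0 (even): a_0 · C_{0} = -2 · 1 = -2
  i = 1 (odd): ∫ x^1 ρ_sc = 0 (vanishes)
  i = 2 (even): a_2 · C_{1} = 5 · 1 = 5

Summing the contributions: ∫_{−2}^{2} p(x) ρ_sc(x) dx = (-2) + 5 = 3.


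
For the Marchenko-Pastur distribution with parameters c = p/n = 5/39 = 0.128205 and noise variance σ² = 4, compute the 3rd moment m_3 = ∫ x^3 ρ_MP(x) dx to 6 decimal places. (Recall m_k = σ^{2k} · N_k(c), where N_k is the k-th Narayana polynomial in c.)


E[X³] = σ⁶ (1 + 3c + c²) (third MP moment). With σ² = 4 (so σ⁶ = 64) and c = 5/39 = 0.128205: E[X³] = 64 · (1 + 3·0.128205 + (0.128205)²) = 64 · 1.401052.

So E[X^3] = 89.667324.


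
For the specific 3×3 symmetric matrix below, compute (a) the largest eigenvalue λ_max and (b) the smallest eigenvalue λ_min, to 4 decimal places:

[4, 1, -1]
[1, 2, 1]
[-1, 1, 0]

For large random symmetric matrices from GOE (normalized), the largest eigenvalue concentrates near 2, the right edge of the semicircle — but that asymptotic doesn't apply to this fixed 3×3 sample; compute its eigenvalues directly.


Since M is real symmetric, all three eigenvalues are real; they are the roots of det(λI − M) = λ³ − (tr M) λ² + s λ − det M, where s is the sum of the principal 2×2 minors.
tr M = 4 + 2 + 0 = 6.
s = (4·2 − 1²) + (4·0 − (-1)²) + (2·0 − 1²) = 7 + (-1) + (-1) = 5.
det M (expand along row 1) = 4·(-1) − 1·1 + (-1)·3 = -8.
Characteristic polynomial: λ³ − 6λ² + 5λ + 8 = 0.
Substitute λ = y + (tr M)/3 = y + 2.000000 to remove the quadratic term: y³ + p·y + q = 0 with p = s − (tr M)²/3 = -7.000000 and q = −2(tr M)³/27 + (tr M)·s/3 − det M = 2.000000.
Three real roots ⇒ use the trigonometric (Viète) form: r = 2√(−p/3) = 3.055050, φ = arccos(3q/(p·r)) = arccos(-0.280566) = 1.855180 rad.
y_k = r·cos(φ/3 − 2πk/3) for k = 0, 1, 2 gives y = 2.489289, 0.289169, -2.778457.
λ_k = y_k + 2.000000 gives λ = 4.4893, 2.2892, -0.7785 (check: the sum is 6.0000 = tr M).

Hence λ_max = 4.4893 and λ_min = -0.7785.


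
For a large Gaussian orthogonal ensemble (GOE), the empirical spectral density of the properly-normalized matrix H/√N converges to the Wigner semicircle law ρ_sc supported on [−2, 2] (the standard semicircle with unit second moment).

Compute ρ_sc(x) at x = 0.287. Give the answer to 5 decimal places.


ρ_sc(x) = (1/(2π)) √(4 − x²). With x = 0.287:
  4 − x² = 4 − (0.287)² = 4 − 0.082369 = 3.917631.
  √(4 − x²) = 1.979301.
  1/(2π) = 0.159155.
  ρ_sc(0.287) = 0.159155 · 1.979301 = 0.315015.

Rounded to 5 decimal places: ρ_sc(0.287) ≈ 0.31502.


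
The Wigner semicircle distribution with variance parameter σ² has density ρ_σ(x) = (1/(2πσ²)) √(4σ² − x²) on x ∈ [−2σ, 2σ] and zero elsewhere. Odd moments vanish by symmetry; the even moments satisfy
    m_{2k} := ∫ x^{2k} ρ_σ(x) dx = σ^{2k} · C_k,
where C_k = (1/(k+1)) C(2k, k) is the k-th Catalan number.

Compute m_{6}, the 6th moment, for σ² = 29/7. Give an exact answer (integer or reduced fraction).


By the scaled semicircle moment identity, m_{2k} = σ^{2k} · C_k with k = 3.
C_3 = (1/(k+1)) · C(2k, k) = (1/4) · C(6, 3) = (1/4) · 20 = 5.
σ^{2k} = (σ²)^k = (29/7)^3 = 24389/343.

Therefore m_{6} = σ^{6} · C_3 = (24389/343) · 5 = 121945/343.


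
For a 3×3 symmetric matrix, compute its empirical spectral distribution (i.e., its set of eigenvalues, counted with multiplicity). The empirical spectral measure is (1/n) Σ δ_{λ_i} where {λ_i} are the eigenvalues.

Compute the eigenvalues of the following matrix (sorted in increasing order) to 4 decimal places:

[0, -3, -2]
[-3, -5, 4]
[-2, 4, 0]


Since M is real symmetric, all three eigenvalues are real; they are the roots of det(λI − M) = λ³ − (tr M) λ² + s λ − det M, where s is the sum of the principal 2×2 minors.
tr M = 0 + (-5) + 0 = -5.
s = (0·(-5) − (-3)²) + (0·0 − (-2)²) + ((-5)·0 − 4²) = -9 + (-4) + (-16) = -29.
det M (expand along row 1) = 0·(-16) − (-3)·8 + (-2)·(-22) = 68.
Characteristic polynomial: λ³ + 5λ² − 29λ − 68 = 0.
Substitute λ = y + (tr M)/3 = y − 1.666667 to remove the quadratic term: y³ + p·y + q = 0 with p = s − (tr M)²/3 = -37.333333 and q = −2(tr M)³/27 + (tr M)·s/3 − det M = -10.407407.
Three real roots ⇒ use the trigonometric (Viète) form: r = 2√(−p/3) = 7.055337, φ = arccos(3q/(p·r)) = arccos(0.118536) = 1.451981 rad.
y_k = r·cos(φ/3 − 2πk/3) for k = 0, 1, 2 gives y = 6.244986, -0.279354, -5.965633.
λ_k = y_k − 1.666667 gives λ = 4.5783, -1.9460, -7.6323 (check: the sum is -5.0000 = tr M).

Eigenvalues sorted in increasing order: [-7.6323, -1.9460, 4.5783].


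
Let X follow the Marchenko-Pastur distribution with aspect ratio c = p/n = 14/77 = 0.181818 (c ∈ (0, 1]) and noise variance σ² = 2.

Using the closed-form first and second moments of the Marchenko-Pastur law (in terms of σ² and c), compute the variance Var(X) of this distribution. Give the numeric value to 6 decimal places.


Recall the MP moments m_1 = E[X] = σ² and m_2 = E[X²] = σ⁴ (1 + c).
m_1 = E[X] = σ² = 2, so m_1² = 4.
m_2 = E[X²] = σ⁴ (1 + c) = 4 · (1 + 0.181818) = 4 · 1.181818 = 4.727273.
(Note m_2 − m_1² simplifies to c · σ⁴ = 0.181818 · 4.)

Var(X) = m_2 − m_1² = 4.727273 − 4 = 0.727273.


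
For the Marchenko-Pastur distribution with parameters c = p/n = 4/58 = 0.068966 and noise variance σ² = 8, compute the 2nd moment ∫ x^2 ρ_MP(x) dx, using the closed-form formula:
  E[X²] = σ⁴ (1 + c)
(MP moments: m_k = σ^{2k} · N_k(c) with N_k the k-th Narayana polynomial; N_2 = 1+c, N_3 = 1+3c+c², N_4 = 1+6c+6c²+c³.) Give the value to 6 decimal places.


E[X²] = σ⁴ (1 + c) (second MP moment). With σ² = 8 (so σ⁴ = 64) and c = 4/58 = 0.068966: E[X²] = 64 · (1 + 0.068966) = 64 · 1.068966.

So E[X^2] = 68.413793.


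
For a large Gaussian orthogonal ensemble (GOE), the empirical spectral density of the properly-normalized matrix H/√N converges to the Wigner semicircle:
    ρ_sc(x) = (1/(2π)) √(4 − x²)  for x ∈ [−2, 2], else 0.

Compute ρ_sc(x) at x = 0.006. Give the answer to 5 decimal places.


ρ_sc(x) = (1/(2π)) √(4 − x²). With x = 0.006:
  4 − x² = 4 − (0.006)² = 4 − 0.000036 = 3.999964.
  √(4 − x²) = 1.999991.
  1/(2π) = 0.159155.
  ρ_sc(0.006) = 0.159155 · 1.999991 = 0.318308.

Rounded to 5 decimal places: ρ_sc(0.006) ≈ 0.31831.


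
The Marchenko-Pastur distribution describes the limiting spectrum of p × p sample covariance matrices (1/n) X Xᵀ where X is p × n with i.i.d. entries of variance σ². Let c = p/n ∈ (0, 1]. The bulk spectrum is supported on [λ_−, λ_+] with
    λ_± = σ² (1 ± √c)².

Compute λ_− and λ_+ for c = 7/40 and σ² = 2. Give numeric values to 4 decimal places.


c = 7/40 = 0.175000; √c = 0.418330.
λ_− = σ² (1 − √c)² = 2 · (1 − 0.418330)² = 2 · (0.581670)² = 0.676680.
λ_+ = σ² (1 + √c)² = 2 · (1 + 0.418330)² = 2 · (1.418330)² = 4.023320.

Rounded to 4 decimal places: λ_− ≈ 0.6767, λ_+ ≈ 4.0233.


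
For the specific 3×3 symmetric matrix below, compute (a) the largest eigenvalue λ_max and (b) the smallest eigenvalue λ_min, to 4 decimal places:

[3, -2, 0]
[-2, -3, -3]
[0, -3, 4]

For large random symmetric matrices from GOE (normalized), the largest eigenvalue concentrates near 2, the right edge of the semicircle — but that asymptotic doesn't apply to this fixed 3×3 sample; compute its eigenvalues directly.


Since M is real symmetric, all three eigenvalues are real; they are the roots of det(λI − M) = λ³ − (tr M) λ² + s λ − det M, where s is the sum of the principal 2×2 minors.
tr M = 3 + (-3) + 4 = 4.
s = (3·(-3) − (-2)²) + (3·4 − 0²) + ((-3)·4 − (-3)²) = -13 + 12 + (-21) = -22.
det M (expand along row 1) = 3·(-21) − (-2)·(-8) + 0·6 = -79.
Characteristic polynomial: λ³ − 4λ² − 22λ + 79 = 0.
Substitute λ = y + (tr M)/3 = y + 1.333333 to remove the quadratic term: y³ + p·y + q = 0 with p = s − (tr M)²/3 = -27.333333 and q = −2(tr M)³/27 + (tr M)·s/3 − det M = 44.925926.
Three real roots ⇒ use the trigonometric (Viète) form: r = 2√(−p/3) = 6.036923, φ = arccos(3q/(p·r)) = arccos(-0.816789) = 2.526620 rad.
y_k = r·cos(φ/3 − 2πk/3) for k = 0, 1, 2 gives y = 4.019492, 1.891035, -5.910527.
λ_k = y_k + 1.333333 gives λ = 5.3528, 3.2244, -4.5772 (check: the sum is 4.0000 = tr M).

Hence λ_max = 5.3528 and λ_min = -4.5772.


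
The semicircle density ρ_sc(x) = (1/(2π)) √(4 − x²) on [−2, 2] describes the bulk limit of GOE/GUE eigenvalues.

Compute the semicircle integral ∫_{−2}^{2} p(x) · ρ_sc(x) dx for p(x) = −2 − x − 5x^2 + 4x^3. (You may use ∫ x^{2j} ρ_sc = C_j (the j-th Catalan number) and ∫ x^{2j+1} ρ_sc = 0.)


Write p(x) = Σ a_i x^i, split into monomials and integrate each against ρ_sc separately.
Using ∫ x^{2j} ρ_sc = C_j = (1/(j+1)) C(2j, j) (Catalan numbers) and ∫ x^{2j+1} ρ_sc = 0 (odd monomials vanish by symmetry):
  i = 0 (even): a_0 · C_{0} = -2 · 1 = -2
  i = 1 (odd): ∫ x^1 ρ_sc = 0 (vanishes)
  i = 2 (even): a_2 · C_{1} = -5 · 1 = -5
  i = 3 (odd): ∫ x^3 ρ_sc = 0 (vanishes)

Summing the contributions: ∫_{−2}^{2} p(x) ρ_sc(x) dx = (-2) + (-5) = -7.


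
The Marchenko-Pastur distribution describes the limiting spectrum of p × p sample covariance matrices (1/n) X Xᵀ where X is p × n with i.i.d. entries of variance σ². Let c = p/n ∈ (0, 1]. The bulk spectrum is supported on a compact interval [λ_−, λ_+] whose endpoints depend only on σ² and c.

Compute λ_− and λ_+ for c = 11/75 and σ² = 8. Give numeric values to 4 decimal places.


c = 11/75 = 0.146667; √c = 0.382971.
λ_− = σ² (1 − √c)² = 8 · (1 − 0.382971)² = 8 · (0.617029)² = 3.045800.
λ_+ = σ² (1 + √c)² = 8 · (1 + 0.382971)² = 8 · (1.382971)² = 15.300867.

Rounded to 4 decimal places: λ_− ≈ 3.0458, λ_+ ≈ 15.3009.


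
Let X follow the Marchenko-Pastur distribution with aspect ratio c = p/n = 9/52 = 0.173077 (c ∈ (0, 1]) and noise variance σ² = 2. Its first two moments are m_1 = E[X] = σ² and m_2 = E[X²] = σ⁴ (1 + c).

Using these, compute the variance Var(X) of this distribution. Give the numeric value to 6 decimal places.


m_1 = E[X] = σ² = 2, so m_1² = 4.
m_2 = E[X²] = σ⁴ (1 + c) = 4 · (1 + 0.173077) = 4 · 1.173077 = 4.692308.
(Note m_2 − m_1² simplifies to c · σ⁴ = 0.173077 · 4.)

Var(X) = m_2 − m_1² = 4.692308 − 4 = 0.692308.


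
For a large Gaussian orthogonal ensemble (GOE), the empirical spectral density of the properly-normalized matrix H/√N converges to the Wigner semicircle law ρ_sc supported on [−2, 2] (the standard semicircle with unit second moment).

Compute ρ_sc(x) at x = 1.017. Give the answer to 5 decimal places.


ρ_sc(x) = (1/(2π)) √(4 − x²). With x = 1.017:
  4 − x² = 4 − (1.017)² = 4 − 1.034289 = 2.965711.
  √(4 − x²) = 1.722124.
  1/(2π) = 0.159155.
  ρ_sc(1.017) = 0.159155 · 1.722124 = 0.274085.

Rounded to 5 decimal places: ρ_sc(1.017) ≈ 0.27408.


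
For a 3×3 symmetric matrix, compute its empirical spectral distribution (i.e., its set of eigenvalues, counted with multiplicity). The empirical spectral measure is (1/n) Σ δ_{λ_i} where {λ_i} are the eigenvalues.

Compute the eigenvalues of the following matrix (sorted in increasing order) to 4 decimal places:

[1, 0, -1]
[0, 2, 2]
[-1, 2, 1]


Since M is real symmetric, all three eigenvalues are real; they are the roots of det(λI − M) = λ³ − (tr M) λ² + s λ − det M, where s is the sum of the principal 2×2 minors.
tr M = 1 + 2 + 1 = 4.
s = (1·2 − 0²) + (1·1 − (-1)²) + (2·1 − 2²) = 2 + 0 + (-2) = 0.
det M (expand along row 1) = 1·(-2) − 0·2 + (-1)·2 = -4.
Characteristic polynomial: λ³ − 4λ² + 4 = 0.
Substitute λ = y + (tr M)/3 = y + 1.333333 to remove the quadratic term: y³ + p·y + q = 0 with p = s − (tr M)²/3 = -5.333333 and q = −2(tr M)³/27 + (tr M)·s/3 − det M = -0.740741.
Three real roots ⇒ use the trigonometric (Viète) form: r = 2√(−p/3) = 2.666667, φ = arccos(3q/(p·r)) = arccos(0.156250) = 1.413903 rad.
y_k = r·cos(φ/3 − 2πk/3) for k = 0, 1, 2 gives y = 2.375942, -0.139397, -2.236545.
λ_k = y_k + 1.333333 gives λ = 3.7093, 1.1939, -0.9032 (check: the sum is 4.0000 = tr M).

Eigenvalues sorted in increasing order: [-0.9032, 1.1939, 3.7093].


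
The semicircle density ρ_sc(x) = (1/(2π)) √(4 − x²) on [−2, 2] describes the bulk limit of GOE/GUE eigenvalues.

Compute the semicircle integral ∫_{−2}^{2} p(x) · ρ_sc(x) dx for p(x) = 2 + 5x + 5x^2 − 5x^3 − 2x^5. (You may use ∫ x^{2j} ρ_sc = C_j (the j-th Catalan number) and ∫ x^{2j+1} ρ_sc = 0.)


Write p(x) = Σ a_i x^i, split into monomials and integrate each against ρ_sc separately.
Using ∫ x^{2j} ρ_sc = C_j = (1/(j+1)) C(2j, j) (Catalan numbers) and ∫ x^{2j+1} ρ_sc = 0 (odd monomials vanish by symmetry):
  i = 0 (even): a_0 · C_{0} = 2 · 1 = 2
  i = 1 (odd): ∫ x^1 ρ_sc = 0 (vanishes)
  i = 2 (even): a_2 · C_{1} = 5 · 1 = 5
  i = 3 (odd): ∫ x^3 ρ_sc = 0 (vanishes)
  i = 5 (odd): ∫ x^5 ρ_sc = 0 (vanishes)

Summing the contributions: ∫_{−2}^{2} p(x) ρ_sc(x) dx = 2 + 5 = 7.


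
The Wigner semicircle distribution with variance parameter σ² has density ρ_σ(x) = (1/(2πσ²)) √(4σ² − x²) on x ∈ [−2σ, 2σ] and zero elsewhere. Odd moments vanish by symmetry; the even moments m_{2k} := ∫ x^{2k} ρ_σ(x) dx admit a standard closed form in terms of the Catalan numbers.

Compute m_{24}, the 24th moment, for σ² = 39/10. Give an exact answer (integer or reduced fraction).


By the scaled semicircle moment identity, m_{2k} = σ^{2k} · C_k with k = 12.
C_12 = (1/(k+1)) · C(2k, k) = (1/13) · C(24, 12) = (1/13) · 2704156 = 208012.
σ^{2k} = (σ²)^k = (39/10)^12 = 12381557655576425121/1000000000000.

Therefore m_{24} = σ^{24} · C_12 = (12381557655576425121/1000000000000) · 208012 = 643878142762940835567363/250000000000.


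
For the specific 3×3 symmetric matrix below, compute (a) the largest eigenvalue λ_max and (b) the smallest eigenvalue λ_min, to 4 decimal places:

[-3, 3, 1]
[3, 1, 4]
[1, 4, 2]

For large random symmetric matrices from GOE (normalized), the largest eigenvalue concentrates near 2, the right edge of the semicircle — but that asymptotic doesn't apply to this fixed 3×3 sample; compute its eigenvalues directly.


Since M is real symmetric, all three eigenvalues are real; they are the roots of det(λI − M) = λ³ − (tr M) λ² + s λ − det M, where s is the sum of the principal 2×2 minors.
tr M = -3 + 1 + 2 = 0.
s = ((-3)·1 − 3²) + ((-3)·2 − 1²) + (1·2 − 4²) = -12 + (-7) + (-14) = -33.
det M (expand along row 1) = (-3)·(-14) − 3·2 + 1·11 = 47.
Characteristic polynomial: λ³ − 33λ − 47 = 0.
Substitute λ = y + (tr M)/3 = y + 0.000000 to remove the quadratic term: y³ + p·y + q = 0 with p = s − (tr M)²/3 = -33.000000 and q = −2(tr M)³/27 + (tr M)·s/3 − det M = -47.000000.
Three real roots ⇒ use the trigonometric (Viète) form: r = 2√(−p/3) = 6.633250, φ = arccos(3q/(p·r)) = arccos(0.644138) = 0.870901 rad.
y_k = r·cos(φ/3 − 2πk/3) for k = 0, 1, 2 gives y = 6.355701, -1.533527, -4.822174.
λ_k = y_k + 0.000000 gives λ = 6.3557, -1.5335, -4.8222 (check: the sum is 0.0000 = tr M).

Hence λ_max = 6.3557 and λ_min = -4.8222.


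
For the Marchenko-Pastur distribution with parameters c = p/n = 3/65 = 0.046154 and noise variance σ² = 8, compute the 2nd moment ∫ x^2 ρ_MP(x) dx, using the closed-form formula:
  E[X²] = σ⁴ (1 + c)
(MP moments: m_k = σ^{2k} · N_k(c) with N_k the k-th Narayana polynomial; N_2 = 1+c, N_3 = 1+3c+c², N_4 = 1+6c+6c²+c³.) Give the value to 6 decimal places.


E[X²] = σ⁴ (1 + c) (second MP moment). With σ² = 8 (so σ⁴ = 64) and c = 3/65 = 0.046154: E[X²] = 64 · (1 + 0.046154) = 64 · 1.046154.

So E[X^2] = 66.953846.


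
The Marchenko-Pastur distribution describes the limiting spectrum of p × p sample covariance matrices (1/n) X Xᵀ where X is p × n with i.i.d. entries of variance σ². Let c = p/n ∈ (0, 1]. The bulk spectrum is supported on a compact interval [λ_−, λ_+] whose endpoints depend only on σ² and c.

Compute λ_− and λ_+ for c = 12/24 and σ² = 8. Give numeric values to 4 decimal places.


c = 12/24 = 0.500000; √c = 0.707107.
λ_− = σ² (1 − √c)² = 8 · (1 − 0.707107)² = 8 · (0.292893)² = 0.686292.
λ_+ = σ² (1 + √c)² = 8 · (1 + 0.707107)² = 8 · (1.707107)² = 23.313708.

Rounded to 4 decimal places: λ_− ≈ 0.6863, λ_+ ≈ 23.3137.


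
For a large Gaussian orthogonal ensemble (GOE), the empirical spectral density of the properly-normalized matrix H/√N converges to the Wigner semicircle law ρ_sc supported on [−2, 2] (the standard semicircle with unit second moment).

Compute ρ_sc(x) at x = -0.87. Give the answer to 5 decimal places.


ρ_sc(x) = (1/(2π)) √(4 − x²). With x = -0.87:
  4 − x² = 4 − (-0.87)² = 4 − 0.756900 = 3.243100.
  √(4 − x²) = 1.800861.
  1/(2π) = 0.159155.
  ρ_sc(-0.87) = 0.159155 · 1.800861 = 0.286616.

Rounded to 5 decimal places: ρ_sc(-0.87) ≈ 0.28662.


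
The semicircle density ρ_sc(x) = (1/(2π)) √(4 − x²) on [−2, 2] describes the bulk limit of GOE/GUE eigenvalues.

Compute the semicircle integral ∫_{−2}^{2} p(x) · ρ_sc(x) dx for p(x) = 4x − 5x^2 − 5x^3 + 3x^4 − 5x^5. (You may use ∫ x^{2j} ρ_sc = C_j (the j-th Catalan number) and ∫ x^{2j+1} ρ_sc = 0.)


Write p(x) = Σ a_i x^i, split into monomials and integrate each against ρ_sc separately.
Using ∫ x^{2j} ρ_sc = C_j = (1/(j+1)) C(2j, j) (Catalan numbers) and ∫ x^{2j+1} ρ_sc = 0 (odd monomials vanish by symmetry):
  i = 1 (odd): ∫ x^1 ρ_sc = 0 (vanishes)
  i = 2 (even): a_2 · C_{1} = -5 · 1 = -5
  i = 3 (odd): ∫ x^3 ρ_sc = 0 (vanishes)
  i = 4 (even): a_4 · C_{2} = 3 · 2 = 6
  i = 5 (odd): ∫ x^5 ρ_sc = 0 (vanishes)

Summing the contributions: ∫_{−2}^{2} p(x) ρ_sc(x) dx = (-5) + 6 = 1.
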